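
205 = 205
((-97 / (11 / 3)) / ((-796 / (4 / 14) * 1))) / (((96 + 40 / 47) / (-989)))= -13526553 / 139500592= -0.10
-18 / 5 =-3.60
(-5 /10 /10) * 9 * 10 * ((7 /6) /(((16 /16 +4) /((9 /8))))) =-189 /160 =-1.18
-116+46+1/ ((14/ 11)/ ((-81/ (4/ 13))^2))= 12181219/ 224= 54380.44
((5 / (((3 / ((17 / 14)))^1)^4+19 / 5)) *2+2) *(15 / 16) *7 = 504876855 / 34290758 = 14.72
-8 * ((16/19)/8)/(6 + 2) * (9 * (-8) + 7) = 130/19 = 6.84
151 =151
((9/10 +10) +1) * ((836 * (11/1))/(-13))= -8417.88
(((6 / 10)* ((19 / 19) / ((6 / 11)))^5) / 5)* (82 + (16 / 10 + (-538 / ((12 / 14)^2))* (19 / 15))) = -2097.52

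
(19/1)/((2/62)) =589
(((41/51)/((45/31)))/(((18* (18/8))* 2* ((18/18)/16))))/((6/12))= 40672/185895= 0.22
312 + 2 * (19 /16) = 2515 /8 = 314.38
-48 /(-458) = 24 /229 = 0.10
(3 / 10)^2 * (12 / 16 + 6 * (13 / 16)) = 81 / 160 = 0.51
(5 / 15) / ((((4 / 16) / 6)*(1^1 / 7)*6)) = 28 / 3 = 9.33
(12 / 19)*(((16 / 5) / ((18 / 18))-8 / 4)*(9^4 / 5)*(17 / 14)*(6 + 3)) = 36137988 / 3325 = 10868.57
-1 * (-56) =56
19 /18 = 1.06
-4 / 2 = -2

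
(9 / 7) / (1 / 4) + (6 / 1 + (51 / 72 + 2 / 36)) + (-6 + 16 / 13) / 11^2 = 11.87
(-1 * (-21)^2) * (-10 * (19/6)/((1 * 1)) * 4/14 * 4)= 15960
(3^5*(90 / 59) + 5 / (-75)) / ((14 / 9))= 983973 / 4130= 238.25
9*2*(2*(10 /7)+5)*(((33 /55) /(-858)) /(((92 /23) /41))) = -369 /364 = -1.01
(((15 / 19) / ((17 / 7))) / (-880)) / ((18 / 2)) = -7 / 170544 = -0.00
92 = 92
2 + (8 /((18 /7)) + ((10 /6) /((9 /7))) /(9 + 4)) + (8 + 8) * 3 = 18677 /351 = 53.21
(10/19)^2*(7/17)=700/6137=0.11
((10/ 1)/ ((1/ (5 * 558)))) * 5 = 139500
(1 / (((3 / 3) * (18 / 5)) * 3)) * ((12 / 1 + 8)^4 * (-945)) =-14000000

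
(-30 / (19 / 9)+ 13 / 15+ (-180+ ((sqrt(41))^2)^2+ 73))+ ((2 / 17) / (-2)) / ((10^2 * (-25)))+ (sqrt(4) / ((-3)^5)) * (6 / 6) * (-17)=306263309117 / 196222500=1560.80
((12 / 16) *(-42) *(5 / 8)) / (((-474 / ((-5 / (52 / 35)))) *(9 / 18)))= -18375 / 65728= -0.28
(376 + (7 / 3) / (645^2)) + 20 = 396.00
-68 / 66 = -34 / 33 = -1.03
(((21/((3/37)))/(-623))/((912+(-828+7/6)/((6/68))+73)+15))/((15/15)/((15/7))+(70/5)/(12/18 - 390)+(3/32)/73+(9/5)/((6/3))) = 0.00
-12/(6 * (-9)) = 2/9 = 0.22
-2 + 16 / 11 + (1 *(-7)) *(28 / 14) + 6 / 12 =-14.05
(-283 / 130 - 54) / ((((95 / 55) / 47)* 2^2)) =-3775651 / 9880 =-382.15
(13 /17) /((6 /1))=0.13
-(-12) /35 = 12 /35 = 0.34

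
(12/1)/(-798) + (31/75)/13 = 2173/129675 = 0.02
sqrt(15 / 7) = sqrt(105) / 7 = 1.46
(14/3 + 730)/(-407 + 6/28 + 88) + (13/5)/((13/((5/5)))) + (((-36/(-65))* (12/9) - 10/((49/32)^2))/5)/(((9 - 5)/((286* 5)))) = -8173185079/32146989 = -254.24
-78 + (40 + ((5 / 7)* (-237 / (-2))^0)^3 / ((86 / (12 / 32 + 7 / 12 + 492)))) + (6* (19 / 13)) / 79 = -26029023599 / 727066704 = -35.80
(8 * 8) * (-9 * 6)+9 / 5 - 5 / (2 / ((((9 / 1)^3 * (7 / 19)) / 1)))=-4125.65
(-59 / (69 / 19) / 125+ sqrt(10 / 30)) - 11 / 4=-99359 / 34500+ sqrt(3) / 3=-2.30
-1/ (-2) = 1/ 2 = 0.50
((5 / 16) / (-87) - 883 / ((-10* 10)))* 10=307159 / 3480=88.26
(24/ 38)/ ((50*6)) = 1/ 475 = 0.00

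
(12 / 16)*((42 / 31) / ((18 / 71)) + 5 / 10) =1087 / 248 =4.38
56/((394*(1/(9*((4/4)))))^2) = 1134/38809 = 0.03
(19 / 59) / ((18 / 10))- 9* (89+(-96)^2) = -44468500 / 531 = -83744.82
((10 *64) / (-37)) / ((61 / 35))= -22400 / 2257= -9.92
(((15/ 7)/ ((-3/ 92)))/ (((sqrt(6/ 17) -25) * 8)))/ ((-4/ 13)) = -635375/ 594664 -1495 * sqrt(102)/ 594664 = -1.09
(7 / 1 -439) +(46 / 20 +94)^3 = 892624347 / 1000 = 892624.35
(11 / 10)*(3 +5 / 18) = 3.61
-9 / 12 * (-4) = 3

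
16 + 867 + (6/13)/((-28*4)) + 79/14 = 888.64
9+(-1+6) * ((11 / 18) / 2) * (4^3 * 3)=907 / 3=302.33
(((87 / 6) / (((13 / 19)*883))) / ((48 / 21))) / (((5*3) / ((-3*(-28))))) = 26999 / 459160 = 0.06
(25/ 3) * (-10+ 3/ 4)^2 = 34225/ 48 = 713.02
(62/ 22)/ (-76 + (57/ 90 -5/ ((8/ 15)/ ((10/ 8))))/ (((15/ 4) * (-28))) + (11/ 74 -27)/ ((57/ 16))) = -35431200/ 1048932797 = -0.03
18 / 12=3 / 2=1.50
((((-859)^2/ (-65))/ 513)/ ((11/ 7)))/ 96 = -5165167/ 35212320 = -0.15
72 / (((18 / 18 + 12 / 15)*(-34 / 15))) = -17.65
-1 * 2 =-2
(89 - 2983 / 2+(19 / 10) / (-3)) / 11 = -21047 / 165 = -127.56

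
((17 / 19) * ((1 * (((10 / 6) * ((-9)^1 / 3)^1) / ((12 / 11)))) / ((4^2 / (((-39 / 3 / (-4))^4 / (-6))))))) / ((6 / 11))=8.74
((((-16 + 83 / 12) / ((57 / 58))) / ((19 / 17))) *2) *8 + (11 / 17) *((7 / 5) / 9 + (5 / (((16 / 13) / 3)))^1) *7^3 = 3839968817 / 1472880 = 2607.12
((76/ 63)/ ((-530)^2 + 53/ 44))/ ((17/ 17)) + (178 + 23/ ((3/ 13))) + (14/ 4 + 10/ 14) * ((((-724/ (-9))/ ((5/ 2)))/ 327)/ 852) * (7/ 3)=225886862049306554/ 813514770592335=277.67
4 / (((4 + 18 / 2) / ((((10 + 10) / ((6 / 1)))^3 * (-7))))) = -28000 / 351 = -79.77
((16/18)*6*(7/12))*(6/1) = 56/3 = 18.67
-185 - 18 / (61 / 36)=-11933 / 61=-195.62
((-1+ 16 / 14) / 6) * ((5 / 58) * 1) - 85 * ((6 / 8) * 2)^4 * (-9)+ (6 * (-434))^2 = 66110007809 / 9744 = 6784688.81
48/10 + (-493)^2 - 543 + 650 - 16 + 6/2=1215739/5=243147.80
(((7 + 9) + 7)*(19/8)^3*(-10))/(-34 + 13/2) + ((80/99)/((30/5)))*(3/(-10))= 1419301/12672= 112.00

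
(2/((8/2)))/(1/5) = 5/2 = 2.50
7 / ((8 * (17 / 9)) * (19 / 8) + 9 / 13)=819 / 4280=0.19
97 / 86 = 1.13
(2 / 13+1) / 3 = 5 / 13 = 0.38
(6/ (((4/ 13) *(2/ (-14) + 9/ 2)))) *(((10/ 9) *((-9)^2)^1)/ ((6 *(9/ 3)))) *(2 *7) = 19110/ 61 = 313.28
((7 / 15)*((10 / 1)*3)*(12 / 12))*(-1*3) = -42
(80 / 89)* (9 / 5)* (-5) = -720 / 89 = -8.09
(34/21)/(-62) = -17/651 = -0.03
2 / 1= 2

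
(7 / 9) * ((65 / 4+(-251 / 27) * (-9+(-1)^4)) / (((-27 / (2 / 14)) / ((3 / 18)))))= -9787 / 157464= -0.06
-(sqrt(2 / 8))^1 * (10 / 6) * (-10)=25 / 3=8.33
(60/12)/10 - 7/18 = 1/9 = 0.11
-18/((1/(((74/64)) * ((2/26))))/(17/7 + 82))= -196803/1456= -135.17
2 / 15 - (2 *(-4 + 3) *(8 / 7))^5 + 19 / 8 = 130888027 / 2016840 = 64.90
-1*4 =-4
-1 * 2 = -2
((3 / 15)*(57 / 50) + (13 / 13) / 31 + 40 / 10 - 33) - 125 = -1191483 / 7750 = -153.74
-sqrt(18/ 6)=-sqrt(3)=-1.73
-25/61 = -0.41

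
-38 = -38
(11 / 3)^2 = 121 / 9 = 13.44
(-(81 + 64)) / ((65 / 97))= -2813 / 13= -216.38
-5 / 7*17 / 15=-0.81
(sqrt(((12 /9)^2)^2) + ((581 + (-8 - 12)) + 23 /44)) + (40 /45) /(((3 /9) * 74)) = 8254007 /14652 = 563.34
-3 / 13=-0.23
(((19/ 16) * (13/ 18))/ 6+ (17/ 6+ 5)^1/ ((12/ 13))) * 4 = 34.52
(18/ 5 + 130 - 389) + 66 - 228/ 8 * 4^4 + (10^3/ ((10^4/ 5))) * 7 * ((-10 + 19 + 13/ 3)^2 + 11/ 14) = -1234877/ 180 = -6860.43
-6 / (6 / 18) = -18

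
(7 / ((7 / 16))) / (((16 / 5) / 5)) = 25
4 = 4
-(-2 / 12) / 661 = 1 / 3966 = 0.00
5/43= 0.12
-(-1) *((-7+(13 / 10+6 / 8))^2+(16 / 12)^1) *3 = 31003 / 400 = 77.51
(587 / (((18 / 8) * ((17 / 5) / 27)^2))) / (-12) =-396225 / 289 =-1371.02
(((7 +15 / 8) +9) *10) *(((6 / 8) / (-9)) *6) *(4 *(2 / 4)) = -715 / 4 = -178.75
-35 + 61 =26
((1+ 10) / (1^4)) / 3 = 11 / 3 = 3.67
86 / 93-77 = -7075 / 93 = -76.08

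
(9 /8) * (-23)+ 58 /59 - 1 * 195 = -103789 /472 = -219.89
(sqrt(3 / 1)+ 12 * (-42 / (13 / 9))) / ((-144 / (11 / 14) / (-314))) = -15543 / 26+ 1727 * sqrt(3) / 1008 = -594.84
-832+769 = -63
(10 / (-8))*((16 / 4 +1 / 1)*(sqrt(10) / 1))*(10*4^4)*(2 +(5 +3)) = -160000*sqrt(10) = -505964.43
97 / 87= 1.11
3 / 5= 0.60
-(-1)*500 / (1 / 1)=500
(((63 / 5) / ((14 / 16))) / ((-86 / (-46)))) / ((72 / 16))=368 / 215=1.71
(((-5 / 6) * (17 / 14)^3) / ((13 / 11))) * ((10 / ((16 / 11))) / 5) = -2972365 / 1712256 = -1.74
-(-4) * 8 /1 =32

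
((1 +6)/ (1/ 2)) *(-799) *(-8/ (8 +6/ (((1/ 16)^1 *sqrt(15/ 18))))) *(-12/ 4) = 167790/ 859 - 402696 *sqrt(30)/ 859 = -2372.37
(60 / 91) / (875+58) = 0.00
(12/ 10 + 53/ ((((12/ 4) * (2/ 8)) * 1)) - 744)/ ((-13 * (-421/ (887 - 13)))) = -8811668/ 82095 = -107.34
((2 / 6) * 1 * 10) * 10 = 100 / 3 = 33.33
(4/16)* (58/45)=29/90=0.32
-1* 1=-1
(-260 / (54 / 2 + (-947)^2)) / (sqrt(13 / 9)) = -15 * sqrt(13) / 224209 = -0.00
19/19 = 1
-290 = -290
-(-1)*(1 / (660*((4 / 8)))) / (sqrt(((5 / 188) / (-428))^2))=40232 / 825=48.77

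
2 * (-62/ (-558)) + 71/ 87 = 271/ 261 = 1.04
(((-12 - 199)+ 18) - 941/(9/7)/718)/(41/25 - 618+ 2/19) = 25892725/82241874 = 0.31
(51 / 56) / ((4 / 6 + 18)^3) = 1377 / 9834496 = 0.00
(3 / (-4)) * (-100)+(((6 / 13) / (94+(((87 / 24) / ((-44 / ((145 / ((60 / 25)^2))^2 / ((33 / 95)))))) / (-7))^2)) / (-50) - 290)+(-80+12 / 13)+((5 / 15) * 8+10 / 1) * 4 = -374462450211282418784533141 / 1538400353985827885943975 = -243.41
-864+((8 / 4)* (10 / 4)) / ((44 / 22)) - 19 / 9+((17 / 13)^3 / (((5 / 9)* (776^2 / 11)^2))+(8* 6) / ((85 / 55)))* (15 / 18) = -204221655727302852733 / 243780165997535232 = -837.73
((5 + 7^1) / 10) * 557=3342 / 5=668.40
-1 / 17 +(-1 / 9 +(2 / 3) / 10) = -0.10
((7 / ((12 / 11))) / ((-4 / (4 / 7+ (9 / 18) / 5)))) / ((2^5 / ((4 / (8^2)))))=-517 / 245760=-0.00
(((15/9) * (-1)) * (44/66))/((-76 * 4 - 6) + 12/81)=15/4183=0.00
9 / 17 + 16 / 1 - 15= 26 / 17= 1.53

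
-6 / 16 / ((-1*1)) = 3 / 8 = 0.38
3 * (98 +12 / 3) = 306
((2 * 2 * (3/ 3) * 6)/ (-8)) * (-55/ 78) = 55/ 26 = 2.12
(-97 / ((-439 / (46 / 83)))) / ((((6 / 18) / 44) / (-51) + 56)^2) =202217054688 / 5178507114469397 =0.00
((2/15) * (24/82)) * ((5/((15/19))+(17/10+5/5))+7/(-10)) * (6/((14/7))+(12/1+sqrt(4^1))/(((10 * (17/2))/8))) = 2936/2091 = 1.40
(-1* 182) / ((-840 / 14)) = 91 / 30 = 3.03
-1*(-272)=272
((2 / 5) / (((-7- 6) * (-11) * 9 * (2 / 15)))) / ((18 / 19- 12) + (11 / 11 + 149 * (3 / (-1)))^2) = 19 / 1621274226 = 0.00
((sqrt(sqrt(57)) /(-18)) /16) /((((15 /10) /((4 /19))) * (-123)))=57^(1 /4) /252396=0.00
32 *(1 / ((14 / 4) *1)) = 64 / 7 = 9.14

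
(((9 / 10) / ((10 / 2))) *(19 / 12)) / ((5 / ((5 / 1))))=57 / 200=0.28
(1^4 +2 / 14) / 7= 8 / 49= 0.16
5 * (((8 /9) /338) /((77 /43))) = 860 /117117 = 0.01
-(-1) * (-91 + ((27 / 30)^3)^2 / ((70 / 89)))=-6322701751 / 70000000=-90.32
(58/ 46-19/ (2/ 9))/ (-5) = 775/ 46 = 16.85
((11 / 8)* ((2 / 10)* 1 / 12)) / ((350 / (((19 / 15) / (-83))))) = -209 / 209160000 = -0.00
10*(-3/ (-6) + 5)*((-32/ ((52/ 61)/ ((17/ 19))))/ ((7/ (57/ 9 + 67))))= -100381600/ 5187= -19352.54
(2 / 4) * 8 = 4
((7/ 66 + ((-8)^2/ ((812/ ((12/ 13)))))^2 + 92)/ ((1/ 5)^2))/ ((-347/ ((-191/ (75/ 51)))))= 137473240623601/ 159496879542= 861.92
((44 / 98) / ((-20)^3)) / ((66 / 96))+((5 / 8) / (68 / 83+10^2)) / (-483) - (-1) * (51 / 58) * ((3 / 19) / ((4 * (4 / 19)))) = 135194611403 / 820474032000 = 0.16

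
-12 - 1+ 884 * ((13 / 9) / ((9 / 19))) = 2682.65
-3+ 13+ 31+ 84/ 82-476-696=-46329/ 41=-1129.98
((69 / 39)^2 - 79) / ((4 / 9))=-57699 / 338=-170.71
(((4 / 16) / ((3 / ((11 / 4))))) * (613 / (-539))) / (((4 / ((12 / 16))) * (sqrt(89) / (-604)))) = 92563 * sqrt(89) / 279104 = 3.13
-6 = -6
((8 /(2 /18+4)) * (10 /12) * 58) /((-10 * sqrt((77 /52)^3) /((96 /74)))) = -1737216 * sqrt(1001) /8116801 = -6.77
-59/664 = -0.09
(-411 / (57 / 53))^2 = 52722121 / 361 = 146044.66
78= 78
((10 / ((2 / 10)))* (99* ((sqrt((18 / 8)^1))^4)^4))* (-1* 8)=-106540634475 / 4096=-26010897.09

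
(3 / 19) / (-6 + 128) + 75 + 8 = 192397 / 2318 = 83.00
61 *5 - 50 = 255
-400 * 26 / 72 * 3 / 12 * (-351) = 12675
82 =82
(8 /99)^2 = 64 /9801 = 0.01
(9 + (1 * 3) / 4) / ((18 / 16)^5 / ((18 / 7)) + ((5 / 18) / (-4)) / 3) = 17252352 / 1199069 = 14.39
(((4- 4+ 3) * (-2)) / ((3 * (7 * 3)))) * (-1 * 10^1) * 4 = 80 / 21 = 3.81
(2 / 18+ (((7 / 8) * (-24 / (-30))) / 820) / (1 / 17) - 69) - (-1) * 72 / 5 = -4020209 / 73800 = -54.47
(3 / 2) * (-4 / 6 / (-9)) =1 / 9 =0.11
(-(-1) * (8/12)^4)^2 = 256/6561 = 0.04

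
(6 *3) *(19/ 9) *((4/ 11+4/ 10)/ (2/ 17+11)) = 1292/ 495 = 2.61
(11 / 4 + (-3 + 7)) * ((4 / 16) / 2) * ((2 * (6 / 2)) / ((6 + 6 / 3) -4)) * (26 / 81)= 13 / 32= 0.41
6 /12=1 /2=0.50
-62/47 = -1.32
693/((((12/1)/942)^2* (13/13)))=17081757/4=4270439.25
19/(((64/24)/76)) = 1083/2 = 541.50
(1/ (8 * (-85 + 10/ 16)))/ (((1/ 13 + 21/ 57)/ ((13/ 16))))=-3211/ 1188000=-0.00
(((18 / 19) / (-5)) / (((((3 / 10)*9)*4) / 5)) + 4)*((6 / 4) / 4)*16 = 446 / 19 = 23.47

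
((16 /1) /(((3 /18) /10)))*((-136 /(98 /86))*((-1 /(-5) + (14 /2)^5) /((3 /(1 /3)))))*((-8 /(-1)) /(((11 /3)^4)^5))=-292446573332207910912 /32964749751695440450849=-0.01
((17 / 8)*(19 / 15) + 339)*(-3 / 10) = -41003 / 400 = -102.51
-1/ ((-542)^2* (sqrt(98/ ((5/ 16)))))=-sqrt(10)/ 16450784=-0.00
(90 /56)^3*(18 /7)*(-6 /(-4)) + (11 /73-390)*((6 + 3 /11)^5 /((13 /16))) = -109434866822224496559 /23485606079936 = -4659656.92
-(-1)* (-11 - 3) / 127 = -14 / 127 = -0.11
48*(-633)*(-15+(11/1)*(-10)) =3798000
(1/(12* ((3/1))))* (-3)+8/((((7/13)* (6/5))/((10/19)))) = 10267/1596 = 6.43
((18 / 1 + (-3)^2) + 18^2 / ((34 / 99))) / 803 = 16497 / 13651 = 1.21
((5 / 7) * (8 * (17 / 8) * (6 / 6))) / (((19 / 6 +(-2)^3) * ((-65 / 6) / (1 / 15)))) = 204 / 13195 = 0.02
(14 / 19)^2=196 / 361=0.54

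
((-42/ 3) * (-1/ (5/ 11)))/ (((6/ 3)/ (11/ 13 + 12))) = 12859/ 65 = 197.83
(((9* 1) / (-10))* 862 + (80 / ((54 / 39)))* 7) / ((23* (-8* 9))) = 16711 / 74520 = 0.22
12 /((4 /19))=57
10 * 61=610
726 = 726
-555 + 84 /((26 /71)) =-4233 /13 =-325.62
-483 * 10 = -4830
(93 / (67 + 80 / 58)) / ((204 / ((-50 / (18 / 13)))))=-292175 / 1213596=-0.24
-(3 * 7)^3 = -9261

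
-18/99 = -2/11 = -0.18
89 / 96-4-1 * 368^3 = -4784259367 / 96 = -49836035.07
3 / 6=1 / 2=0.50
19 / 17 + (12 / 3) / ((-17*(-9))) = 175 / 153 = 1.14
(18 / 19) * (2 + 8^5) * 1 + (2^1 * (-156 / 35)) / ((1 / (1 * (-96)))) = 21214188 / 665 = 31901.03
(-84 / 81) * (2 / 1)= -56 / 27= -2.07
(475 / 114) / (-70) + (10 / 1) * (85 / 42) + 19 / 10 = 3091 / 140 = 22.08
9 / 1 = 9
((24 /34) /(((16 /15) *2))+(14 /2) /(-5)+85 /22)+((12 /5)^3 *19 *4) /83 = 239840413 /15521000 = 15.45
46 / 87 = 0.53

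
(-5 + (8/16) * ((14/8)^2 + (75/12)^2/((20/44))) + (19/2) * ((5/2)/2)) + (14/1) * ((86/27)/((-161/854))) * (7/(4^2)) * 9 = -485749/552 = -879.98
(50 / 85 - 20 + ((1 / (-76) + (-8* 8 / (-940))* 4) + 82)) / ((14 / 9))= 171735597 / 4250680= 40.40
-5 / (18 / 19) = -95 / 18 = -5.28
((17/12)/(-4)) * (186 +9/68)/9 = -4219/576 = -7.32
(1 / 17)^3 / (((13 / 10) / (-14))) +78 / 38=2488231 / 1213511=2.05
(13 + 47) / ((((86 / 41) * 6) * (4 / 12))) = 615 / 43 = 14.30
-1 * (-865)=865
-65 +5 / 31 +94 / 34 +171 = 57404 / 527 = 108.93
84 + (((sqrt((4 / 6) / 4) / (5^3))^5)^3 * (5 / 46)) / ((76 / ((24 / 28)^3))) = sqrt(6) / 53003187349531799554824829101562500000000 + 84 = 84.00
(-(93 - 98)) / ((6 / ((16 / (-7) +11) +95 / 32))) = 13085 / 1344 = 9.74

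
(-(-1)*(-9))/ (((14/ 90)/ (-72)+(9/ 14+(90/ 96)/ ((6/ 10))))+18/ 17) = -6940080/ 2515409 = -2.76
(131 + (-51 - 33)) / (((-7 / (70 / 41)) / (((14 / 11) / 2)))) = -3290 / 451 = -7.29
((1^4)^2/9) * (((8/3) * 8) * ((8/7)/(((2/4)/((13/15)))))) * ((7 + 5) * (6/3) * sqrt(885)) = 106496 * sqrt(885)/945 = 3352.53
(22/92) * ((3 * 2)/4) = 33/92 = 0.36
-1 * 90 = -90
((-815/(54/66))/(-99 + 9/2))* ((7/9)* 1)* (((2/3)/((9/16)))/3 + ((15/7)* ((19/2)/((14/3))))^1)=677099555/17360406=39.00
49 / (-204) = -49 / 204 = -0.24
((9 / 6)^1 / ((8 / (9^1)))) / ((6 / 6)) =27 / 16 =1.69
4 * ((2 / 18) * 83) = 36.89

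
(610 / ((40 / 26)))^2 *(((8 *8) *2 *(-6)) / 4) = -30184752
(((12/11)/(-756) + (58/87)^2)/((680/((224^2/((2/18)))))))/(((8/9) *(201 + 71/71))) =154728/94435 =1.64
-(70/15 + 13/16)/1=-263/48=-5.48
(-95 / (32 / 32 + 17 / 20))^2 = 3610000 / 1369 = 2636.96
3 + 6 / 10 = 18 / 5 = 3.60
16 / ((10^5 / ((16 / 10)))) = 4 / 15625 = 0.00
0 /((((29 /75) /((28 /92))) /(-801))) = 0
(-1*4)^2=16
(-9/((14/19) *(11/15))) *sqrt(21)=-2565 *sqrt(21)/154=-76.33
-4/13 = -0.31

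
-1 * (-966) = 966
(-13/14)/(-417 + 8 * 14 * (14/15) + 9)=195/63728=0.00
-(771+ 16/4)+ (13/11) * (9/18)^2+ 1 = -773.70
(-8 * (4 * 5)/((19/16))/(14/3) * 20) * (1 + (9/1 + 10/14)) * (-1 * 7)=5760000/133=43308.27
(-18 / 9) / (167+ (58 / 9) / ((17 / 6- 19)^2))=-18818 / 1571535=-0.01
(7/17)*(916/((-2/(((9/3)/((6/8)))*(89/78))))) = -570668/663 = -860.74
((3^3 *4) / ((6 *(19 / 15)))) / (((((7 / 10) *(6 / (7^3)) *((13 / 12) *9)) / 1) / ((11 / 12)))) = 26950 / 247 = 109.11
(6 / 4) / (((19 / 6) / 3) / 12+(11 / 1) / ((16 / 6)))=162 / 455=0.36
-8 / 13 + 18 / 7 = 178 / 91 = 1.96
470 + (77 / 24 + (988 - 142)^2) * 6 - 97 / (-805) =13829208893 / 3220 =4294785.37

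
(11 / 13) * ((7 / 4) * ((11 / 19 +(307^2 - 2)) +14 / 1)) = 68952345 / 494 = 139579.65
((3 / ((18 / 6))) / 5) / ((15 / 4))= 0.05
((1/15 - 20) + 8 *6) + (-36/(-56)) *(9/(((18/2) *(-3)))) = 5849/210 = 27.85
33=33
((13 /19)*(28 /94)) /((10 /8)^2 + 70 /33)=96096 /1736885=0.06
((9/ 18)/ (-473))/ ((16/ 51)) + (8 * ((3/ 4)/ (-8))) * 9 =-102219/ 15136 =-6.75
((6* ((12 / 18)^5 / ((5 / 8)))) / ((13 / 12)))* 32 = 65536 / 1755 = 37.34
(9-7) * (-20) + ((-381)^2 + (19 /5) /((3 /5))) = 435382 /3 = 145127.33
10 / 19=0.53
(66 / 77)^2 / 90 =2 / 245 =0.01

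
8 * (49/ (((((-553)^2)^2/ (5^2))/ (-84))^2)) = 720000/ 3642578252585652961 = 0.00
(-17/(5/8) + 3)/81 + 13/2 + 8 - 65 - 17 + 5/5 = -66.80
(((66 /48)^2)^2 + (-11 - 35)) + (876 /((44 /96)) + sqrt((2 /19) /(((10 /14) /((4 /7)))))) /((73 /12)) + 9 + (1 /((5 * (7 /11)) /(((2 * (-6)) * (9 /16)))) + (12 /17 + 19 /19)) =24 * sqrt(190) /6935 + 7515464129 /26808320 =280.39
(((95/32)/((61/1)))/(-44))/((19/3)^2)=-45/1631872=-0.00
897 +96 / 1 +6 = 999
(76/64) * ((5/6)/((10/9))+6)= 513/64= 8.02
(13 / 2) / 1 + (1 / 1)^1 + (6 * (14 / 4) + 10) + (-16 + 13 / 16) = 373 / 16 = 23.31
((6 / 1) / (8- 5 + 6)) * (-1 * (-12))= 8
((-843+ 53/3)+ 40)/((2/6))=-2356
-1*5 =-5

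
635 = 635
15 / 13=1.15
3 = 3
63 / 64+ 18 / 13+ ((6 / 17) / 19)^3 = 66419463969 / 28036958144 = 2.37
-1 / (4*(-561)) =1 / 2244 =0.00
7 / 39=0.18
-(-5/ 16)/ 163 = 5/ 2608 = 0.00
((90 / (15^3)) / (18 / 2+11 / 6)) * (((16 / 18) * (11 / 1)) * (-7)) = -2464 / 14625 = -0.17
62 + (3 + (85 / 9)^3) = 661510 / 729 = 907.42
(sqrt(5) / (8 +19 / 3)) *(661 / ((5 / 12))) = 23796 *sqrt(5) / 215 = 247.49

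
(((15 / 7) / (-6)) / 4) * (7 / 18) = -0.03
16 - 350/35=6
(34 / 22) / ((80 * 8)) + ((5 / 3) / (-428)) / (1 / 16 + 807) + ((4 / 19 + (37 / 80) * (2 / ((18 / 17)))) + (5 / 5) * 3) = 1359459368381 / 332666978688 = 4.09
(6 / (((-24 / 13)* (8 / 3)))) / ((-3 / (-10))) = -65 / 16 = -4.06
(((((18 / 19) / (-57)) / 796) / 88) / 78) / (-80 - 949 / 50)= 25 / 813455410768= 0.00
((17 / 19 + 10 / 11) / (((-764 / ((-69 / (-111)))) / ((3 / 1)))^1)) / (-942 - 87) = 8671 / 2026448116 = 0.00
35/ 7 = 5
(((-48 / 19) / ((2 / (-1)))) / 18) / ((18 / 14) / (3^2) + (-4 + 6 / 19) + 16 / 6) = -28 / 349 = -0.08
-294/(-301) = 42/43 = 0.98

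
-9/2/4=-1.12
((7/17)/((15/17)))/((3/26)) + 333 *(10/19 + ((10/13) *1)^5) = 85393687244/317455515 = 268.99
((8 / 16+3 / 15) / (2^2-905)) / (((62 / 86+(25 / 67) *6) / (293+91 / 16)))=-96378093 / 1229252320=-0.08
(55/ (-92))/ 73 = -55/ 6716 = -0.01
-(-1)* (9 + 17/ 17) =10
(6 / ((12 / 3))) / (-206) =-3 / 412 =-0.01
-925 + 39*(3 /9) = -912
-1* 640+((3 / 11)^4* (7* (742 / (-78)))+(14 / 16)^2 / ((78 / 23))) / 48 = -2245269853129 / 3508217856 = -640.00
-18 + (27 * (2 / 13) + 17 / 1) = 41 / 13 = 3.15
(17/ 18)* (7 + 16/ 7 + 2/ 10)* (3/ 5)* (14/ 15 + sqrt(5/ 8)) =1411* sqrt(10)/ 1050 + 5644/ 1125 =9.27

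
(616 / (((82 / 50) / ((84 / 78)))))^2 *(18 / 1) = 836700480000 / 284089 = 2945205.48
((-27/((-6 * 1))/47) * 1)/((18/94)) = 1/2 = 0.50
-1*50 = -50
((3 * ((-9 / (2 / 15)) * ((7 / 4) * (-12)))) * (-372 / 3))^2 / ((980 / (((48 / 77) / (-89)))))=-13619061360 / 6853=-1987313.78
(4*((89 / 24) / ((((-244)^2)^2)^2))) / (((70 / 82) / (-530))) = -193397 / 263838339756385959936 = -0.00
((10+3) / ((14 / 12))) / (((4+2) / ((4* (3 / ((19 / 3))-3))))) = -2496 / 133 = -18.77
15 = 15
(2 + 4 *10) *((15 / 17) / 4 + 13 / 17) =1407 / 34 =41.38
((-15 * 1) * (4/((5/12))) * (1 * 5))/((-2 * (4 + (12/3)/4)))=72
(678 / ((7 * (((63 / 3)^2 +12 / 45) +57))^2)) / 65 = 15255 / 17791625306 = 0.00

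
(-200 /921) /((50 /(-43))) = 172 /921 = 0.19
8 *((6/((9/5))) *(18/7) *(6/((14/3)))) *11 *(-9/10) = -42768/49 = -872.82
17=17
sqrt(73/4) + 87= sqrt(73)/2 + 87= 91.27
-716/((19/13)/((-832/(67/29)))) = 224583424/1273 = 176420.60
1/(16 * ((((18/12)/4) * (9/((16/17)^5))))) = 524288/38336139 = 0.01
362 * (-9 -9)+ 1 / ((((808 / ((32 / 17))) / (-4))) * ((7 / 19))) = -78316108 / 12019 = -6516.03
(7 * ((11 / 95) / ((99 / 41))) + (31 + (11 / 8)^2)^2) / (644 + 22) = 3789701927 / 2332385280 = 1.62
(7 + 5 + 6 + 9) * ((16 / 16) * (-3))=-81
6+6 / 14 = 45 / 7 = 6.43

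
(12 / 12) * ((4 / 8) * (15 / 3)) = 5 / 2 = 2.50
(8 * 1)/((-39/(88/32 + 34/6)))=-1.73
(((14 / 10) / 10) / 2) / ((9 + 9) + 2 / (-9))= 63 / 16000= 0.00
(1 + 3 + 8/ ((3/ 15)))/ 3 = 44/ 3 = 14.67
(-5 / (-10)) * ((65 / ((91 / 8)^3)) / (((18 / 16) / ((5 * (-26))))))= -102400 / 40131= -2.55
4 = 4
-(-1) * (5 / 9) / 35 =1 / 63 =0.02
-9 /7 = -1.29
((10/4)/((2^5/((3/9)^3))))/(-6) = -0.00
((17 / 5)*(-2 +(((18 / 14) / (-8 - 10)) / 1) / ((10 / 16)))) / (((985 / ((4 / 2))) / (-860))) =432752 / 34475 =12.55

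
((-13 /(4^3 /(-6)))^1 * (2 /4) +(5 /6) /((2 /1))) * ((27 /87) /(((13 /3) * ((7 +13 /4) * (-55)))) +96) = 1339810987 /13602160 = 98.50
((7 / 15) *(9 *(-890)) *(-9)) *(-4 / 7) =-19224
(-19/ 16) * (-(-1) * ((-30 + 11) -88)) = 2033/ 16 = 127.06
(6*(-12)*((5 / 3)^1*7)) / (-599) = 840 / 599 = 1.40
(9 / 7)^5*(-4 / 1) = -236196 / 16807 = -14.05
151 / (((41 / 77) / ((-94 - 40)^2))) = 208774412 / 41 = 5092058.83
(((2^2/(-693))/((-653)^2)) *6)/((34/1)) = -4/1674508143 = -0.00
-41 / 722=-0.06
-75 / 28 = -2.68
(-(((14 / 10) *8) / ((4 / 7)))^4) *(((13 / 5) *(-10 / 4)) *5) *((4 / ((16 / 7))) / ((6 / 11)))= 5770565801 / 375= 15388175.47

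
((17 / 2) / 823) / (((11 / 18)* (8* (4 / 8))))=153 / 36212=0.00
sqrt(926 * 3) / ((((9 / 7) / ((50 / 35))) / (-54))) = -60 * sqrt(2778) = -3162.40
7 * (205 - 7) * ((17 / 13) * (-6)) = -141372 / 13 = -10874.77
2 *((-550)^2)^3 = 55361281250000000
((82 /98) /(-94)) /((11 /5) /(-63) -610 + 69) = 1845 /112140308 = 0.00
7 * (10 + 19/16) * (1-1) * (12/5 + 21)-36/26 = -18/13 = -1.38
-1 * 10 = -10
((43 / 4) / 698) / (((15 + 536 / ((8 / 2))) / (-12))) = -129 / 104002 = -0.00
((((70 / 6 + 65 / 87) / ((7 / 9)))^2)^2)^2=12143953109659425177600000000 / 2883821021683985761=4211063383.74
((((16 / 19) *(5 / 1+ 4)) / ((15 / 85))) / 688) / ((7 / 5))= 255 / 5719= 0.04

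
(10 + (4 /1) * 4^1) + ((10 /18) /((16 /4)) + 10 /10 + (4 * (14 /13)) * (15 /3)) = 22781 /468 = 48.68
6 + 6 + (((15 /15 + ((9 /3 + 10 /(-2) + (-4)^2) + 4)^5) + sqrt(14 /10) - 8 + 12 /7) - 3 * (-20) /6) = sqrt(35) /5 + 13227093 /7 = 1889585.90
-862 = -862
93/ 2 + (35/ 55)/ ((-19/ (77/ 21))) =5287/ 114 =46.38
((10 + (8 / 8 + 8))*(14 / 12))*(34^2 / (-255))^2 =307496 / 675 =455.55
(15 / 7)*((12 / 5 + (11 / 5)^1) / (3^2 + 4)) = 0.76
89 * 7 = 623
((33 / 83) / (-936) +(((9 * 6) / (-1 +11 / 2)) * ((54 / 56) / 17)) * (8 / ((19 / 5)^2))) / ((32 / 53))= 22209260503 / 35598920448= 0.62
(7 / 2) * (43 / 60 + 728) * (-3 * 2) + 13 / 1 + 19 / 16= -1223109 / 80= -15288.86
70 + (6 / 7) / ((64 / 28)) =563 / 8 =70.38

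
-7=-7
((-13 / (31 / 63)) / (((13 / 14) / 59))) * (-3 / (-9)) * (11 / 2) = -95403 / 31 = -3077.52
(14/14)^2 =1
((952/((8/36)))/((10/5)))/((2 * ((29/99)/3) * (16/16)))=318087/29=10968.52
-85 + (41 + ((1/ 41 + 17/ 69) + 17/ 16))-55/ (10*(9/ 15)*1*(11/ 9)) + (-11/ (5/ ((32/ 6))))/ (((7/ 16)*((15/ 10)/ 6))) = -83142459/ 528080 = -157.44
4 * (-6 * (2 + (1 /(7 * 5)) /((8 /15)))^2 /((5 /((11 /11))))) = -7935 /392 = -20.24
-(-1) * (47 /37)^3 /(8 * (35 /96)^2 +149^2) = 119604096 /1295540485381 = 0.00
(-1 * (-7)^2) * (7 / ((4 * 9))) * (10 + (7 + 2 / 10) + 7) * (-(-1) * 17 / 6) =-705551 / 1080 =-653.29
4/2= 2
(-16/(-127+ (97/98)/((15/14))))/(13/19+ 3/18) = 95760/642043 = 0.15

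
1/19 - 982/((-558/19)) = 177530/5301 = 33.49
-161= -161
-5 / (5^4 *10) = -1 / 1250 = -0.00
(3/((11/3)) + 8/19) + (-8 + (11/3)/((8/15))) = 191/1672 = 0.11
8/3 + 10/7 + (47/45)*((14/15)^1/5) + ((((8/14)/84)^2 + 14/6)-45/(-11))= 10.71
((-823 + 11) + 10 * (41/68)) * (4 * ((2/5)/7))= -109612/595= -184.22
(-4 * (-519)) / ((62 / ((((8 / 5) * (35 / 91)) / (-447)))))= -2768 / 60047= -0.05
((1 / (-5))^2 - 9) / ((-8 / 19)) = 532 / 25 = 21.28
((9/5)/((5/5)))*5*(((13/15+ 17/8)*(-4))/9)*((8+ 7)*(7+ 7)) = -2513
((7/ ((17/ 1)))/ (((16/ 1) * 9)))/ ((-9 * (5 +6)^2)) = -7/ 2665872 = -0.00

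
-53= -53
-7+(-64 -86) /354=-438 /59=-7.42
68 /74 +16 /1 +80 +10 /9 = 98.03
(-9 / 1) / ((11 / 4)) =-36 / 11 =-3.27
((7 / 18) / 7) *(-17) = -17 / 18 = -0.94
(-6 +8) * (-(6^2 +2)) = -76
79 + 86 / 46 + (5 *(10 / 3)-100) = -170 / 69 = -2.46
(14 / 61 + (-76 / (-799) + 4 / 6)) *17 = 16.85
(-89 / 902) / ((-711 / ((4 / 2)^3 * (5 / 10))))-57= -18277499 / 320661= -57.00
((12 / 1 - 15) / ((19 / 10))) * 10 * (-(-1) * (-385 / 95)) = 63.99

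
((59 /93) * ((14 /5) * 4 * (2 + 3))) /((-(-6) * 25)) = 1652 /6975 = 0.24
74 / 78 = 37 / 39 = 0.95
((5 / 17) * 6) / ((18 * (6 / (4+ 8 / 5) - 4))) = -70 / 2091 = -0.03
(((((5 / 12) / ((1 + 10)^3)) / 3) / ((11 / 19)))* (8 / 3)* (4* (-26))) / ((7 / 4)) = -0.03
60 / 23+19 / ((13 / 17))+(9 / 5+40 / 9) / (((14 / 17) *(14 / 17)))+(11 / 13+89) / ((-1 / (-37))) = 8863482631 / 2637180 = 3360.97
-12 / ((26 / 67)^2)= -13467 / 169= -79.69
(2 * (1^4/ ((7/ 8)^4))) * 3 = 24576/ 2401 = 10.24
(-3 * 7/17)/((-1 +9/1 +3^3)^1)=-3/85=-0.04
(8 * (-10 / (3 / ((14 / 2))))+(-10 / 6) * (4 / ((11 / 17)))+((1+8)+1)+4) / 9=-20.33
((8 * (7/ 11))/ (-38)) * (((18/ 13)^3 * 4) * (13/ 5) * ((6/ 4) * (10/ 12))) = -163296/ 35321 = -4.62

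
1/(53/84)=84/53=1.58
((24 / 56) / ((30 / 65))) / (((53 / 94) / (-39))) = -23829 / 371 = -64.23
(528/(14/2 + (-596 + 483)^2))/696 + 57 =10559375/185252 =57.00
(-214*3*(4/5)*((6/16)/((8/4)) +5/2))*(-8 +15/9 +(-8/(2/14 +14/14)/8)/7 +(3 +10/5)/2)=87419/16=5463.69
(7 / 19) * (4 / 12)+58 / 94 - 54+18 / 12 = -277331 / 5358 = -51.76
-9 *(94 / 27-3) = -13 / 3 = -4.33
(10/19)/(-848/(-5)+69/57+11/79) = 1975/641489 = 0.00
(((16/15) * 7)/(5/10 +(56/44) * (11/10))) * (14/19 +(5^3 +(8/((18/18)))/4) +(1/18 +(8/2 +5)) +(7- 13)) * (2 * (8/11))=747.62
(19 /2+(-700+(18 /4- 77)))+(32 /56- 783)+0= -10818 /7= -1545.43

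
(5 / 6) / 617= 5 / 3702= 0.00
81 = 81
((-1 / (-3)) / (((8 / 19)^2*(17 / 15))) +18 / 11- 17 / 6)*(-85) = -82945 / 2112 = -39.27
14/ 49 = 2/ 7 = 0.29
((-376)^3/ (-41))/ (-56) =-6644672/ 287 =-23152.17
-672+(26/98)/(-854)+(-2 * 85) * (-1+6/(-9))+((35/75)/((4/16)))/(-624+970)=-14068301677/36196790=-388.66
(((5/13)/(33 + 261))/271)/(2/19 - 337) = -0.00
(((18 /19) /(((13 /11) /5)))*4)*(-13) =-3960 /19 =-208.42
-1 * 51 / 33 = -17 / 11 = -1.55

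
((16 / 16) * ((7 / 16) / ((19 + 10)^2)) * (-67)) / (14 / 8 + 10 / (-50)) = -2345 / 104284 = -0.02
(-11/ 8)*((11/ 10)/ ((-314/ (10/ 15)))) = 121/ 37680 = 0.00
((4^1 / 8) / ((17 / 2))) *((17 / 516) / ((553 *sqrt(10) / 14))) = sqrt(10) / 203820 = 0.00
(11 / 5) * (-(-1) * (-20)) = -44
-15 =-15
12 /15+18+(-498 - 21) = -2501 /5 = -500.20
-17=-17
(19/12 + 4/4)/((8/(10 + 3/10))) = 3193/960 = 3.33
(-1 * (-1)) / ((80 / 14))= 7 / 40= 0.18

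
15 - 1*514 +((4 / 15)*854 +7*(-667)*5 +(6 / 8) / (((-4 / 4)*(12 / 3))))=-5667949 / 240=-23616.45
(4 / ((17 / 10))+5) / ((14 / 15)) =1875 / 238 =7.88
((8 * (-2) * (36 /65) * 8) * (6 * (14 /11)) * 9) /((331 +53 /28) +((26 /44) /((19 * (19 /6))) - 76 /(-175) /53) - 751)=9331369205760 /800729857733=11.65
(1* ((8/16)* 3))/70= 3/140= 0.02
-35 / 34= -1.03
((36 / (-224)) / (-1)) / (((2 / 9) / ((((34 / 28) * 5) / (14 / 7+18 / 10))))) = 34425 / 29792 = 1.16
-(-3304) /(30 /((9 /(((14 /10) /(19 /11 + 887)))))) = 629218.91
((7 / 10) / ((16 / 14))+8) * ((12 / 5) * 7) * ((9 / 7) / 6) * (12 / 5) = 18603 / 250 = 74.41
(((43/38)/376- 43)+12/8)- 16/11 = -6750607/157168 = -42.95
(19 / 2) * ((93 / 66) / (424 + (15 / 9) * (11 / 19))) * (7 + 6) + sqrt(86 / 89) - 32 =-33669535 / 1065812 + sqrt(7654) / 89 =-30.61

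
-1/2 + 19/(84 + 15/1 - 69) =2/15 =0.13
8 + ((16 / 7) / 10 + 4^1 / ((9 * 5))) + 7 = 965 / 63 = 15.32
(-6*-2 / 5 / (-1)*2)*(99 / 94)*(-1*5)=1188 / 47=25.28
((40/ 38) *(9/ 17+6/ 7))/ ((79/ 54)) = 178200/ 178619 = 1.00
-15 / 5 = -3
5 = 5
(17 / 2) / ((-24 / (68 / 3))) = -289 / 36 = -8.03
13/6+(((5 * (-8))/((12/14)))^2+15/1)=39509/18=2194.94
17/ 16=1.06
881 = 881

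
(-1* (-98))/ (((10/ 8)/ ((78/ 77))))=4368/ 55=79.42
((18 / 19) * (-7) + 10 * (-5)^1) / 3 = -1076 / 57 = -18.88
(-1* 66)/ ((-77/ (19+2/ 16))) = 459/ 28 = 16.39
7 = 7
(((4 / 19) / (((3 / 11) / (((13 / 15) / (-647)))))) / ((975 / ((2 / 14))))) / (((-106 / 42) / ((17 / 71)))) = 0.00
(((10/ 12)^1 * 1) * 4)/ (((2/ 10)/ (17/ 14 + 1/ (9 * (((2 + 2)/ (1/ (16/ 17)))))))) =125375/ 6048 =20.73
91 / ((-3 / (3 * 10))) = -910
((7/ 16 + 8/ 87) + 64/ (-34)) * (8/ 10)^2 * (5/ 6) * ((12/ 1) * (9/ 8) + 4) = -224105/ 17748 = -12.63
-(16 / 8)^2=-4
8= 8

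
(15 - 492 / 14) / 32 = -141 / 224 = -0.63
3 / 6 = 1 / 2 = 0.50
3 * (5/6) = 5/2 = 2.50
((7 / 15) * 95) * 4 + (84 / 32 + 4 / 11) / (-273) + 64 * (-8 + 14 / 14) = -6502759 / 24024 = -270.68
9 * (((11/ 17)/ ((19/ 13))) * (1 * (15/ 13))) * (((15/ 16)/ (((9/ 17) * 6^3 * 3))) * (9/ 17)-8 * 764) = -1161768685/ 41344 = -28100.06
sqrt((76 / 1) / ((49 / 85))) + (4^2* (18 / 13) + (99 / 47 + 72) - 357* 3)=-595566 / 611 + 2* sqrt(1615) / 7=-963.26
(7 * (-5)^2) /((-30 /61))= -2135 /6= -355.83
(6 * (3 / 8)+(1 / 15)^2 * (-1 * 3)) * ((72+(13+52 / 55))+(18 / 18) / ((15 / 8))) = 870409 / 4500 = 193.42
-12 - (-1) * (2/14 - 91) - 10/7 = -730/7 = -104.29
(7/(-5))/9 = -0.16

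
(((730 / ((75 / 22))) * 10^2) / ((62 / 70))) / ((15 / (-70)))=-31477600 / 279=-112822.94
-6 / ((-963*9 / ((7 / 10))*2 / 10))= 7 / 2889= 0.00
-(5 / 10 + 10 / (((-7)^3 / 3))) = -0.41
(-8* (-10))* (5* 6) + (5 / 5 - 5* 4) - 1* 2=2379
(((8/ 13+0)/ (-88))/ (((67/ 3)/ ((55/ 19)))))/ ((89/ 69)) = -1035/ 1472861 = -0.00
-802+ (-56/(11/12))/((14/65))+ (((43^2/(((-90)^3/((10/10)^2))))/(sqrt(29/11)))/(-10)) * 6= -11942/11+ 1849 * sqrt(319)/35235000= -1085.64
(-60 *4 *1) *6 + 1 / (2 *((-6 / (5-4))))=-17281 / 12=-1440.08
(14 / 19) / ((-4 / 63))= -441 / 38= -11.61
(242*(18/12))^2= 131769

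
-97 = -97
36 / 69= 12 / 23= 0.52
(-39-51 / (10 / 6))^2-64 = 119504 / 25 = 4780.16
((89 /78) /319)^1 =89 /24882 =0.00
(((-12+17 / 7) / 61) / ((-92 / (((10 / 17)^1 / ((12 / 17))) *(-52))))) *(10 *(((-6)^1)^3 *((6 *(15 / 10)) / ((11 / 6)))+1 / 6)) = 1523662075 / 1944558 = 783.55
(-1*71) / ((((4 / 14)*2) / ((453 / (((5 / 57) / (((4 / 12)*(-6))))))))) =12833037 / 10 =1283303.70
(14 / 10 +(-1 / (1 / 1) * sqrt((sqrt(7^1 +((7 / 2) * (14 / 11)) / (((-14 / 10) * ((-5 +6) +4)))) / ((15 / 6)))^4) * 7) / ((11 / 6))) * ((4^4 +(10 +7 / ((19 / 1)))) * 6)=-9140166 / 2299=-3975.71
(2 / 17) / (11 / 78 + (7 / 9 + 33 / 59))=0.08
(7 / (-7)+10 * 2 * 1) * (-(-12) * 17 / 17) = 228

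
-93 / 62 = -3 / 2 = -1.50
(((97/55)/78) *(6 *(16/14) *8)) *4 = 24832/5005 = 4.96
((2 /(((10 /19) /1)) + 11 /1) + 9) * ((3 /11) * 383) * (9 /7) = 175797 /55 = 3196.31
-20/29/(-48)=5/348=0.01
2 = 2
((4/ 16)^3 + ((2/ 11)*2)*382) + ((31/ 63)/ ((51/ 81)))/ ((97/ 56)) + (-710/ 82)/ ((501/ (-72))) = 1117741753701/ 7948654912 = 140.62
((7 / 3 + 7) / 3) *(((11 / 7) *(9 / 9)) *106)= 4664 / 9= 518.22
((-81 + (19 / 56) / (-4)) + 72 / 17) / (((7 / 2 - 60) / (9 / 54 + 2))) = 3804359 / 1290912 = 2.95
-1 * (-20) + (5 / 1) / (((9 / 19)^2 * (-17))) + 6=33997 / 1377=24.69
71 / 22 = 3.23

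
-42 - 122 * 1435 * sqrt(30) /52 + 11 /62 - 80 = -87535 * sqrt(30) /26 - 7553 /62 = -18562.17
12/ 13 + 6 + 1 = 103/ 13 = 7.92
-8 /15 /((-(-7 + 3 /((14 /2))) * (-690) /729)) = 1134 /13225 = 0.09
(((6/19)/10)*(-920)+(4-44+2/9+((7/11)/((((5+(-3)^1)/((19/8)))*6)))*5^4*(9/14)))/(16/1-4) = -2194205/1444608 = -1.52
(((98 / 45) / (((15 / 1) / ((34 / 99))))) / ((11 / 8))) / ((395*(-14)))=-1904 / 290354625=-0.00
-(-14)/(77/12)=24/11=2.18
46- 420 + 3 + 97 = -274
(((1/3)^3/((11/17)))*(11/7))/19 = 17/3591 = 0.00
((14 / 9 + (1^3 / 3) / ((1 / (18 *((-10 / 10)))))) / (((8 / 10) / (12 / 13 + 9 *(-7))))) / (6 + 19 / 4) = 53800 / 1677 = 32.08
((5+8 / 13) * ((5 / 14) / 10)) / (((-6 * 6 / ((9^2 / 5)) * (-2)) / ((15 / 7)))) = 0.10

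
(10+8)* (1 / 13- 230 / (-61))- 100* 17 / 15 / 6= 359452 / 7137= 50.36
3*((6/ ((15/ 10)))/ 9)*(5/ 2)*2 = 20/ 3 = 6.67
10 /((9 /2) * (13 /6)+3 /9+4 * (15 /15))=120 /169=0.71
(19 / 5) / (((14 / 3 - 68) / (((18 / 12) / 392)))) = -0.00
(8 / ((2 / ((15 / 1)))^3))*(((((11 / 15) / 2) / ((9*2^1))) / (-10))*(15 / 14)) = -825 / 112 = -7.37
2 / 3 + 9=9.67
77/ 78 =0.99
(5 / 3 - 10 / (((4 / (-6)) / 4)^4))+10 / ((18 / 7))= -116590 / 9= -12954.44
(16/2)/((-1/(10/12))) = -20/3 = -6.67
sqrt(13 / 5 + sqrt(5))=sqrt(25*sqrt(5) + 65) / 5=2.20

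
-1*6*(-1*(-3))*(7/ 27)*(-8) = 112/ 3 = 37.33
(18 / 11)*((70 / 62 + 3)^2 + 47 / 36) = 634991 / 21142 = 30.03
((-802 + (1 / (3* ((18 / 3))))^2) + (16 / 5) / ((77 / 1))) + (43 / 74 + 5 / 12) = -1848361861 / 2307690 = -800.96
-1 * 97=-97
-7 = -7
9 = 9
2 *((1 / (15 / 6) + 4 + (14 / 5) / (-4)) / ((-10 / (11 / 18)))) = -407 / 900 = -0.45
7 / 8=0.88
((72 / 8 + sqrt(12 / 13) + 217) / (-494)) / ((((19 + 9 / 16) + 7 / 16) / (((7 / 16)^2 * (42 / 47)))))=-116277 / 29719040 - 1029 * sqrt(39) / 386347520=-0.00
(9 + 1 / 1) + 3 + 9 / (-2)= 17 / 2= 8.50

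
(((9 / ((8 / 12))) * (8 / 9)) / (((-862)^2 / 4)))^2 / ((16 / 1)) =9 / 34507149121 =0.00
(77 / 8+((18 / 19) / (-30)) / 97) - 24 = -1059749 / 73720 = -14.38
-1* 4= -4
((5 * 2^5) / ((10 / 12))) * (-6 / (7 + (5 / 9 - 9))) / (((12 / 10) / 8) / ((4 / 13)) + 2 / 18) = 7464960 / 5603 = 1332.31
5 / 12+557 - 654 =-1159 / 12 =-96.58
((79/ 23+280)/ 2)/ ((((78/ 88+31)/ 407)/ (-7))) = -408597882/ 32269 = -12662.24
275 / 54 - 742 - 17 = -40711 / 54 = -753.91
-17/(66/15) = -85/22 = -3.86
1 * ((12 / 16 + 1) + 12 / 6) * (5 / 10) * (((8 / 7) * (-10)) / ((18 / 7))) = -25 / 3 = -8.33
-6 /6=-1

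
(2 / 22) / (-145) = -1 / 1595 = -0.00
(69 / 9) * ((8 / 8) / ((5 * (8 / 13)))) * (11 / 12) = 3289 / 1440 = 2.28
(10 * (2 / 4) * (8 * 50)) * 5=10000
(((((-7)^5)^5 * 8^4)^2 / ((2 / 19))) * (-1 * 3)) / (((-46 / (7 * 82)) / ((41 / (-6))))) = -73325228277639847023640580000000000000000000000000000.00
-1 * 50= -50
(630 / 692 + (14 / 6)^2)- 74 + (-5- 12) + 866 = 781.35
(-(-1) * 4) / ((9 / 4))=16 / 9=1.78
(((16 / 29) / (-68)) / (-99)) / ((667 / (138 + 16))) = 56 / 2959479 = 0.00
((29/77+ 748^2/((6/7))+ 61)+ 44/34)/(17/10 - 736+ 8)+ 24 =-24951613616/28521801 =-874.83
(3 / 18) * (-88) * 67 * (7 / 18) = -10318 / 27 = -382.15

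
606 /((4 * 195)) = 101 /130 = 0.78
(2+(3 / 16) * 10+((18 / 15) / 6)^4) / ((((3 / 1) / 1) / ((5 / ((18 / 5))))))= 6461 / 3600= 1.79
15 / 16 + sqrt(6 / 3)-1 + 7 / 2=sqrt(2) + 55 / 16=4.85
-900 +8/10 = -4496/5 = -899.20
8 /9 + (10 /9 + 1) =3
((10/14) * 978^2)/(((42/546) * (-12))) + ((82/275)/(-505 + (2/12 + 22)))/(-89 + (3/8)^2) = -23473304764921959/31714835075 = -740136.43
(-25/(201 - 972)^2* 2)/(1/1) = -50/594441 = -0.00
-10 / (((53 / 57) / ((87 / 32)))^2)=-122958405 / 1438208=-85.49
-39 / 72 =-13 / 24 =-0.54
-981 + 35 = -946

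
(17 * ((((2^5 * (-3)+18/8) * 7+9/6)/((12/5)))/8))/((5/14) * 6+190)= -103887/34432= -3.02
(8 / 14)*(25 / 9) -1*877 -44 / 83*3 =-4585849 / 5229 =-877.00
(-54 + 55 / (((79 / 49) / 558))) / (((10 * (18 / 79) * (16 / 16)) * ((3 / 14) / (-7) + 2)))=4082092 / 965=4230.15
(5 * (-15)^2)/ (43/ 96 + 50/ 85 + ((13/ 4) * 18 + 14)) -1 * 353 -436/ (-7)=-231370385/ 840077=-275.42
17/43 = 0.40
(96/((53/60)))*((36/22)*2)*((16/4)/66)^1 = 21.56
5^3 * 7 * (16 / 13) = 14000 / 13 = 1076.92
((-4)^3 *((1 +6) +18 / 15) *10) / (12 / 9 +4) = -984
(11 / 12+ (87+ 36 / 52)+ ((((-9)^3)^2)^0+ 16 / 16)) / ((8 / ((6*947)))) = 13385845 / 208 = 64355.02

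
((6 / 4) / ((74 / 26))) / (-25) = -39 / 1850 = -0.02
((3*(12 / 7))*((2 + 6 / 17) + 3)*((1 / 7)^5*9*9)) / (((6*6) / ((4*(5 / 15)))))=1404 / 285719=0.00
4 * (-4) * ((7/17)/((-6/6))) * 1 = 6.59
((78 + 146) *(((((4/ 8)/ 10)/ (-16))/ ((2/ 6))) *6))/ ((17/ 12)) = -756/ 85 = -8.89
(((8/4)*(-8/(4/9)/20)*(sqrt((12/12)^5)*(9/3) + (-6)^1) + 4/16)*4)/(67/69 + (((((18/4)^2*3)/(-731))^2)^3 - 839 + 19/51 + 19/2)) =-4872947629220403643011072/178564731955784195536299695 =-0.03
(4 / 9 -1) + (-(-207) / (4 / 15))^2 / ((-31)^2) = 86692345 / 138384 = 626.46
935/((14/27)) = 25245/14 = 1803.21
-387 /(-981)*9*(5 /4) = 1935 /436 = 4.44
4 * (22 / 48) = 11 / 6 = 1.83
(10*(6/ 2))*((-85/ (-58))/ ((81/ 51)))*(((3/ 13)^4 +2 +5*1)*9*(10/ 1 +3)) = 1445057800/ 63713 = 22680.74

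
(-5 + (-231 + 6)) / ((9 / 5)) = -1150 / 9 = -127.78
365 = 365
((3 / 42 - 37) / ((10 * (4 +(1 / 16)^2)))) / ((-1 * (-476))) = -8272 / 4269125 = -0.00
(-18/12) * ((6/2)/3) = -3/2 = -1.50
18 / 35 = 0.51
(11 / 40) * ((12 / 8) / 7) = 33 / 560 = 0.06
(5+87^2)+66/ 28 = 106069/ 14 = 7576.36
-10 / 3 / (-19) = 10 / 57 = 0.18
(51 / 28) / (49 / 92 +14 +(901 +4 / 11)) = 12903 / 6488209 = 0.00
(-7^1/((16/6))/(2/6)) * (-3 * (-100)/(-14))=675/4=168.75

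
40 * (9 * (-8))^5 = -77396705280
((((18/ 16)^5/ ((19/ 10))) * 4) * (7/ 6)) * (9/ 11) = 6200145/ 1712128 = 3.62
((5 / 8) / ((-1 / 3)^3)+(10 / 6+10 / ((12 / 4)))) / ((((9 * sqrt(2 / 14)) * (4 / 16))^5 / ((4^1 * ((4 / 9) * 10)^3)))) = -152535040000 * sqrt(7) / 43046721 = -9375.16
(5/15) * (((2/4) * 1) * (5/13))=5/78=0.06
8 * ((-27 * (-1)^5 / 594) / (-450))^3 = -1 / 121287375000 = -0.00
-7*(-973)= 6811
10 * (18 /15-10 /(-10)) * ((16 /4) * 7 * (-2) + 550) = 10868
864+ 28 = 892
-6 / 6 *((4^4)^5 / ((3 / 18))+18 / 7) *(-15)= 692692325499150 / 7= 98956046499878.57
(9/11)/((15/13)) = 39/55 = 0.71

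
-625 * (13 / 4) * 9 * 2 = -73125 / 2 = -36562.50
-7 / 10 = -0.70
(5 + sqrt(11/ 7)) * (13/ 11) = 13 * sqrt(77)/ 77 + 65/ 11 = 7.39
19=19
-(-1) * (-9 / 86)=-9 / 86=-0.10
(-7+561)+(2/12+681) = 7411/6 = 1235.17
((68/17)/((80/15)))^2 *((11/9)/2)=11/32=0.34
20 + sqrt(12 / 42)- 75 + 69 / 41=-2186 / 41 + sqrt(14) / 7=-52.78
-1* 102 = -102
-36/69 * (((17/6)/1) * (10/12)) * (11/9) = -935/621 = -1.51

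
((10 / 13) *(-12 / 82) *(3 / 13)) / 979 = -180 / 6783491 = -0.00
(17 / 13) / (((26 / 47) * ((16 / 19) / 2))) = 15181 / 2704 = 5.61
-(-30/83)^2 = -900/6889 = -0.13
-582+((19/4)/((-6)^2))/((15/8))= -157121/270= -581.93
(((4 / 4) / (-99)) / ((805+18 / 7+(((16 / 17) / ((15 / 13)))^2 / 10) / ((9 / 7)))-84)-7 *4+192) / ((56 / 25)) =668466870597425 / 9130279985288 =73.21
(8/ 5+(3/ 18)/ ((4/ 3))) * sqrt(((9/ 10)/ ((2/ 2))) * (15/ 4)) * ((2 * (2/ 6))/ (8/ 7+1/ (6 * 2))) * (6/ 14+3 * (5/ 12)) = 9729 * sqrt(6)/ 8240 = 2.89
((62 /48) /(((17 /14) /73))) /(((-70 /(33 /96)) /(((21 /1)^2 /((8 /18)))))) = -32933439 /87040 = -378.37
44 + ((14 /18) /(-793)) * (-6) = 104690 /2379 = 44.01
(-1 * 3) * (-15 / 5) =9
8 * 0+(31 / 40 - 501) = -20009 / 40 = -500.22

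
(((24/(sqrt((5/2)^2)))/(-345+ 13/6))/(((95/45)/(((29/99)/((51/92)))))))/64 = -4002/36542605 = -0.00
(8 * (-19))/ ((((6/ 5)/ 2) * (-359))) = 760/ 1077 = 0.71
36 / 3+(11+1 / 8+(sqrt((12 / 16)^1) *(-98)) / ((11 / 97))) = 185 / 8 - 4753 *sqrt(3) / 11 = -725.28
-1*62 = -62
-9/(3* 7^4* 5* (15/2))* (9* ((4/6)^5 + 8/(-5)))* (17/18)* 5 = 30328/14586075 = 0.00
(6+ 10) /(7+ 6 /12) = 32 /15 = 2.13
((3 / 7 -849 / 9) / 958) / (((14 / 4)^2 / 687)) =-903176 / 164297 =-5.50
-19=-19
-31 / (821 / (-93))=3.51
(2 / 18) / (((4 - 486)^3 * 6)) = -1 / 6046929072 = -0.00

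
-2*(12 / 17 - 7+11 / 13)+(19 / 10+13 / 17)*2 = 17929 / 1105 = 16.23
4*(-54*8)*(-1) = 1728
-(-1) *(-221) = -221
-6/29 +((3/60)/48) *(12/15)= -7171/34800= -0.21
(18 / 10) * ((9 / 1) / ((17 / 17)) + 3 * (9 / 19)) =1782 / 95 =18.76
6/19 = 0.32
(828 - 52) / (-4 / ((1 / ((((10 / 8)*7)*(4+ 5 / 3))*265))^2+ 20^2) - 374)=-2.07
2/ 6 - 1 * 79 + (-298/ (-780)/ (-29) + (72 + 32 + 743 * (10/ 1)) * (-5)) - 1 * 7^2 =-142497253/ 3770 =-37797.68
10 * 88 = 880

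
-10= -10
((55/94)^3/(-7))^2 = 27680640625/33803619271744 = 0.00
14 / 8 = 7 / 4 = 1.75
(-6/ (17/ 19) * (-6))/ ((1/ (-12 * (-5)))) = 41040/ 17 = 2414.12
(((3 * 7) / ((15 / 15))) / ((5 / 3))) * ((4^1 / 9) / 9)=28 / 45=0.62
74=74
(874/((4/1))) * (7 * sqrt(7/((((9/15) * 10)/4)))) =3059 * sqrt(42)/6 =3304.10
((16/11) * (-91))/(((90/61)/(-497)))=22070776/495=44587.43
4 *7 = 28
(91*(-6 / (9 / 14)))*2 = -5096 / 3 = -1698.67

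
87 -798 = -711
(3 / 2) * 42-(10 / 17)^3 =308519 / 4913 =62.80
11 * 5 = 55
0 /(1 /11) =0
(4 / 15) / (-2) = -2 / 15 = -0.13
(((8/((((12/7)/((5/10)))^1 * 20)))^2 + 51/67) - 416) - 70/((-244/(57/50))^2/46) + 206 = -234804731113/1121881500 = -209.30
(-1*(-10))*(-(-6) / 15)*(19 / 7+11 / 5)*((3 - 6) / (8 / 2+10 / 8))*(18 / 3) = -16512 / 245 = -67.40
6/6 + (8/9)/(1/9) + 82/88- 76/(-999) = 439907/43956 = 10.01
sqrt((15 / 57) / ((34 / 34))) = sqrt(95) / 19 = 0.51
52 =52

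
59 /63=0.94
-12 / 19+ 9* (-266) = -45498 / 19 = -2394.63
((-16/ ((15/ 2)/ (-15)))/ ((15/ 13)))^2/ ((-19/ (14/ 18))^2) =8479744/ 6579225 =1.29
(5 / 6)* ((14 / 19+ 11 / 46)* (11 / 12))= 46915 / 62928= 0.75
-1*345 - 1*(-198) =-147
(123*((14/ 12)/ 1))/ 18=7.97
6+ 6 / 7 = 48 / 7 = 6.86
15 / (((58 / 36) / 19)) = 176.90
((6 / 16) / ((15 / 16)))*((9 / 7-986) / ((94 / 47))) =-6893 / 35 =-196.94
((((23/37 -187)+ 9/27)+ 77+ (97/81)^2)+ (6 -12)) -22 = -32920511/242757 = -135.61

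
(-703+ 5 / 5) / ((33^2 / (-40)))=25.79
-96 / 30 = -16 / 5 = -3.20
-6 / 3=-2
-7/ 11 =-0.64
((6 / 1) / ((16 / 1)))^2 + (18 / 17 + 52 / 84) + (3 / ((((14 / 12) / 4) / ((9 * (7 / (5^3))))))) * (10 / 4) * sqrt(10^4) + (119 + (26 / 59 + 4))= 1915902847 / 1348032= 1421.26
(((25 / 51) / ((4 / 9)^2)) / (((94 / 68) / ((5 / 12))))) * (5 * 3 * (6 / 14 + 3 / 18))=6.68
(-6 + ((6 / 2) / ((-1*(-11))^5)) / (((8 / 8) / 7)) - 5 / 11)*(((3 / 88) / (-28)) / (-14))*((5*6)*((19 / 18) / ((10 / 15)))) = -148127325 / 5555615296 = -0.03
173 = 173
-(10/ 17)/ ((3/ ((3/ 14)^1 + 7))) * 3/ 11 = -505/ 1309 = -0.39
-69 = -69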